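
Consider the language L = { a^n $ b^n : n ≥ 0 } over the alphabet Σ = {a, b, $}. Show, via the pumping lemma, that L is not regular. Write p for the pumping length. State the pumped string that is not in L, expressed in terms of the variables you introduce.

a^{p+k} $ b^p

Toward a contradiction, assume L is regular with pumping length p.
Take w = a^p $ b^p ∈ L with |w| = 2p+1 ≥ p.
Write w = xyz as guaranteed by the lemma, with |xy| ≤ p and |y| ≥ 1.
Since the first p symbols of w are all a's and |xy| ≤ p, y lies entirely in the leading a-block: y = a^k for some k with 1 ≤ k ≤ p.
Pump with i = 2: xy^2z = a^{p+k} $ b^p, which would require p+k = p. But k ≥ 1, so xy^2z ∉ L.
This is a contradiction; hence L is not regular.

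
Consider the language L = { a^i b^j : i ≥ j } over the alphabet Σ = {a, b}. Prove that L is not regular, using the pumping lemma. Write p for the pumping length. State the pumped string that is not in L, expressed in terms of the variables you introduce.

a^{p-k} b^p

Toward a contradiction, assume L is regular with pumping length p.
Choose w = a^p b^p ∈ L, with |w| = 2p ≥ p.
Write w = xyz as guaranteed by the lemma, with |xy| ≤ p and |y| > 0.
Because |xy| ≤ p and w begins with p copies of a, we have y = a^k with 1 ≤ k ≤ p.
Consider xy^0z = xz = a^{p-k} b^p. Since k ≥ 1, the a-count p-k is less than p, so i ≥ j fails; thus xz ∉ L.
This is a contradiction; hence L is not regular.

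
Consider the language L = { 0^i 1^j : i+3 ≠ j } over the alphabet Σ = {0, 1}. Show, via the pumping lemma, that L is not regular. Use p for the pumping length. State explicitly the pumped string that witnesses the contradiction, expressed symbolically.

Assume L is regular; let p be its pumping constant.
Choose w = 0^p 1^{p+p!+3}. Since p ≠ (p+p!+3)-3 = p+p!, w ∈ L; and |w| ≥ p.
The pumping lemma gives a decomposition w = xyz where |xy| ≤ p and y is nonempty.
The first p characters of w are 0's, so xy (and hence y) consists only of 0's. Write y = 0^k, 1 ≤ k ≤ p.
Since 1 ≤ k ≤ p, k divides p!; set t = 1 + p!/k. Then xy^t z has p + (p!/k)·k = p + p! copies of 0. Now the 0-count is p+p! and (1-count)-3 = (p+p!+3)-3 = p+p!, so i+3 ≠ j fails. So xy^t z = 0^{p+p!} 1^{p+p!+3} ∉ L.
This is a contradiction; hence L is not regular.

0^{p+p!} 1^{p+p!+3}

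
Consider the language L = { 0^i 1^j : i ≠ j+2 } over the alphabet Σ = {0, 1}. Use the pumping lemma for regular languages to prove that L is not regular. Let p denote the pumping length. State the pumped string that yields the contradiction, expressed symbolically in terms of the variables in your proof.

Assume L is regular; let p be its pumping constant.
Choose w = 0^p 1^{p+p!-2}. Since p ≠ (p+p!-2)+2 = p+p!, w ∈ L; and |w| ≥ p.
Write w = xyz as guaranteed by the lemma, with |xy| ≤ p and |y| ≥ 1.
The first p characters of w are 0's, so xy (and hence y) consists only of 0's. Write y = 0^k, 1 ≤ k ≤ p.
Since 1 ≤ k ≤ p, k divides p!; set t = 1 + p!/k. Then xy^t z has p + (p!/k)·k = p + p! copies of 0. Now the 0-count is p+p! and (1-count)+2 = (p+p!-2)+2 = p+p!, so i ≠ j+2 fails. So xy^t z = 0^{p+p!} 1^{p+p!-2} ∉ L.
This is a contradiction; hence L is not regular.

0^{p+p!} 1^{p+p!-2}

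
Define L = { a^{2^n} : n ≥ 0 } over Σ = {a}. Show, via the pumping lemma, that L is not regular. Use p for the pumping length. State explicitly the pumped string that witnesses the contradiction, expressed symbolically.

a^{2^p+k}

Assume L is regular. Let p be the pumping length given by the pumping lemma.
Take w = a^{2^p} ∈ L with |w| = 2^p ≥ p.
By the pumping lemma, w = xyz with |xy| ≤ p and |y| ≥ 1.
Then y = a^k for some k with 1 ≤ k ≤ p.
Pump with i = 2: xy^2z = a^{2^p+k}. Since 1 ≤ k ≤ p < 2^p, we have 2^p < 2^p+k < 2^{p+1}, so 2^p+k is not a power of 2. So xy^2z ∉ L.
Contradiction. Therefore L is not regular.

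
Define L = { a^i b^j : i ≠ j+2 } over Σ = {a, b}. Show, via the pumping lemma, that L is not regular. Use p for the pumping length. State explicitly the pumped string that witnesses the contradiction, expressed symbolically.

a^{p+p!} b^{p+p!-2}

Suppose for contradiction that L is regular, and let p be the pumping length.
Choose w = a^p b^{p+p!-2}. Since p ≠ (p+p!-2)+2 = p+p!, w ∈ L; and |w| ≥ p.
Write w = xyz as guaranteed by the lemma, with |xy| ≤ p and y is nonempty.
Because |xy| ≤ p and w begins with p copies of a, we have y = a^k with 1 ≤ k ≤ p.
Since 1 ≤ k ≤ p, k divides p!; set t = 1 + p!/k. Then xy^t z has p + (p!/k)·k = p + p! copies of a. Now the a-count is p+p! and (b-count)+2 = (p+p!-2)+2 = p+p!, so i ≠ j+2 fails. So xy^t z = a^{p+p!} b^{p+p!-2} ∉ L.
Contradiction. Therefore L is not regular.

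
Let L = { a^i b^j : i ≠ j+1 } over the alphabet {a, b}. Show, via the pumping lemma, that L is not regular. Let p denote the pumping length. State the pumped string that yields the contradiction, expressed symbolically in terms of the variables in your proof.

a^{p+p!} b^{p+p!-1}

Assume L is regular; let p be its pumping constant.
Choose w = a^p b^{p+p!-1}. Since p ≠ (p+p!-1)+1 = p+p!, w ∈ L; and |w| ≥ p.
By the pumping lemma, w = xyz with |xy| ≤ p and |y| > 0.
The first p characters of w are a's, so xy (and hence y) consists only of a's. Write y = a^k, 1 ≤ k ≤ p.
Since 1 ≤ k ≤ p, k divides p!; set t = 1 + p!/k. Then xy^t z has p + (p!/k)·k = p + p! copies of a. Now the a-count is p+p! and (b-count)+1 = (p+p!-1)+1 = p+p!, so i ≠ j+1 fails. So xy^t z = a^{p+p!} b^{p+p!-1} ∉ L.
This contradicts the pumping lemma, so L is not regular.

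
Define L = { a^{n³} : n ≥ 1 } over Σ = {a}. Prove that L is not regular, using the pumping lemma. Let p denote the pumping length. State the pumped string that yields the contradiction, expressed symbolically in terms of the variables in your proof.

Suppose for contradiction that L is regular, and let p be the pumping length.
Take w = a^{p³} ∈ L with |w| = p³ ≥ p.
The pumping lemma gives a decomposition w = xyz where |xy| ≤ p and |y| > 0.
Then y = a^k for some k with 1 ≤ k ≤ p.
Pump with i = 2: xy^2z = a^{p³+k}. Since 1 ≤ k ≤ p, p³ < p³+k ≤ p³+p < p³+3p²+3p+1 = (p+1)³, so p³+k is not a perfect cube. So xy^2z ∉ L.
This contradicts the pumping lemma, so L is not regular.

a^{p³+k}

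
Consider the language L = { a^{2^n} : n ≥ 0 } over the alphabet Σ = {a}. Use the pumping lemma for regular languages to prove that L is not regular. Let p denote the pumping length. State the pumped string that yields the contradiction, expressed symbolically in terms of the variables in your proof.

a^{2^p+k}

Assume L is regular. Let p be the pumping length given by the pumping lemma.
Take w = a^{2^p} ∈ L with |w| = 2^p ≥ p.
The pumping lemma gives a decomposition w = xyz where |xy| ≤ p and |y| ≥ 1.
Then y = a^k for some k with 1 ≤ k ≤ p.
Pump with i = 2: xy^2z = a^{2^p+k}. Since 1 ≤ k ≤ p < 2^p, we have 2^p < 2^p+k < 2^{p+1}, so 2^p+k is not a power of 2. So xy^2z ∉ L.
Contradiction. Therefore L is not regular.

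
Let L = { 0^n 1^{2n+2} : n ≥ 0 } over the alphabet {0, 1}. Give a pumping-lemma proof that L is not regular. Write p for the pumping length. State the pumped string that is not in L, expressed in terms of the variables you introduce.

Assume L is regular; let p be its pumping constant.
Take w = 0^p 1^{2p+2}. Then w ∈ L and |w| = 3p+2 ≥ p.
The pumping lemma gives a decomposition w = xyz where |xy| ≤ p and y is nonempty.
The first p characters of w are 0's, so xy (and hence y) consists only of 0's. Write y = 0^k, 1 ≤ k ≤ p.
Pump with i = 2: xy^2z = 0^{p+k} 1^{2p+2}. For this to lie in L we would need 2p+2 = 2(p+k)+2, which forces k = 0. But k ≥ 1, so xy^2z ∉ L.
Contradiction. Therefore L is not regular.

0^{p+k} 1^{2p+2}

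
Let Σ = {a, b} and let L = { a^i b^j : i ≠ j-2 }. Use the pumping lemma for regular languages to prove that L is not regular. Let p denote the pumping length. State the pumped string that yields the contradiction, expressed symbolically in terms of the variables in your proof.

Assume L is regular; let p be its pumping constant.
Choose w = a^p b^{p+p!+2}. Since p ≠ (p+p!+2)-2 = p+p!, w ∈ L; and |w| ≥ p.
Write w = xyz as guaranteed by the lemma, with |xy| ≤ p and |y| ≥ 1.
Because |xy| ≤ p and w begins with p copies of a, we have y = a^k with 1 ≤ k ≤ p.
Since 1 ≤ k ≤ p, k divides p!; set t = 1 + p!/k. Then xy^t z has p + (p!/k)·k = p + p! copies of a. Now the a-count is p+p! and (b-count)-2 = (p+p!+2)-2 = p+p!, so i ≠ j-2 fails. So xy^t z = a^{p+p!} b^{p+p!+2} ∉ L.
This contradicts the pumping lemma, so L is not regular.

a^{p+p!} b^{p+p!+2}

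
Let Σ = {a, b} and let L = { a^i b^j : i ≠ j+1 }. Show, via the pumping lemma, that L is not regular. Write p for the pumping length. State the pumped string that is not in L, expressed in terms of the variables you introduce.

a^{p+p!} b^{p+p!-1}

Toward a contradiction, assume L is regular with pumping length p.
Choose w = a^p b^{p+p!-1}. Since p ≠ (p+p!-1)+1 = p+p!, w ∈ L; and |w| ≥ p.
Write w = xyz as guaranteed by the lemma, with |xy| ≤ p and y is nonempty.
The first p characters of w are a's, so xy (and hence y) consists only of a's. Write y = a^k, 1 ≤ k ≤ p.
Since 1 ≤ k ≤ p, k divides p!; set t = 1 + p!/k. Then xy^t z has p + (p!/k)·k = p + p! copies of a. Now the a-count is p+p! and (b-count)+1 = (p+p!-1)+1 = p+p!, so i ≠ j+1 fails. So xy^t z = a^{p+p!} b^{p+p!-1} ∉ L.
This contradicts the pumping lemma, so L is not regular.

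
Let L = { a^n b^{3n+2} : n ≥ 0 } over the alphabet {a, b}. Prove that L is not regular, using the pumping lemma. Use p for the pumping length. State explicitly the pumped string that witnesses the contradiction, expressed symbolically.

a^{p+k} b^{3p+2}

Assume L is regular; let p be its pumping constant.
Choose w = a^p b^{3p+2}, which is in L with |w| = 4p+2 ≥ p.
Write w = xyz as guaranteed by the lemma, with |xy| ≤ p and |y| ≥ 1.
Because |xy| ≤ p and w begins with p copies of a, we have y = a^k with 1 ≤ k ≤ p.
Pump with i = 2: xy^2z = a^{p+k} b^{3p+2}. For this to lie in L we would need 3p+2 = 3(p+k)+2, which forces k = 0. But k ≥ 1, so xy^2z ∉ L.
This contradicts the pumping lemma, so L is not regular.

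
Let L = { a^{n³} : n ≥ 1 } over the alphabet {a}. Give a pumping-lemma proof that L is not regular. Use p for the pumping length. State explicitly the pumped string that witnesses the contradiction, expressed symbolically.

a^{p³+k}

Toward a contradiction, assume L is regular with pumping length p.
Take w = a^{p³} ∈ L with |w| = p³ ≥ p.
By the pumping lemma, w = xyz with |xy| ≤ p and |y| > 0.
Then y = a^k for some k with 1 ≤ k ≤ p.
Pump with i = 2: xy^2z = a^{p³+k}. Since 1 ≤ k ≤ p, p³ < p³+k ≤ p³+p < p³+3p²+3p+1 = (p+1)³, so p³+k is not a perfect cube. So xy^2z ∉ L.
This contradicts the pumping lemma, so L is not regular.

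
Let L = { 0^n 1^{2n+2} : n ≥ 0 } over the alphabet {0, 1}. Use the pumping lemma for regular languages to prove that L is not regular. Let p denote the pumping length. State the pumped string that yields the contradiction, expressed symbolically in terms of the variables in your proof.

Assume L is regular. Let p be the pumping length given by the pumping lemma.
Choose w = 0^p 1^{2p+2}, which is in L with |w| = 3p+2 ≥ p.
Write w = xyz as guaranteed by the lemma, with |xy| ≤ p and |y| > 0.
The first p characters of w are 0's, so xy (and hence y) consists only of 0's. Write y = 0^k, 1 ≤ k ≤ p.
Pump with i = 2: xy^2z = 0^{p+k} 1^{2p+2}. For this to lie in L we would need 2p+2 = 2(p+k)+2, which forces k = 0. But k ≥ 1, so xy^2z ∉ L.
This is a contradiction; hence L is not regular.

0^{p+k} 1^{2p+2}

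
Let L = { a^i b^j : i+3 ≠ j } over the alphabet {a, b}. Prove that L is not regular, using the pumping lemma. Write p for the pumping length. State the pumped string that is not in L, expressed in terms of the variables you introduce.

a^{p+p!} b^{p+p!+3}

Assume L is regular. Let p be the pumping length given by the pumping lemma.
Choose w = a^p b^{p+p!+3}. Since p ≠ (p+p!+3)-3 = p+p!, w ∈ L; and |w| ≥ p.
The pumping lemma gives a decomposition w = xyz where |xy| ≤ p and y is nonempty.
Because |xy| ≤ p and w begins with p copies of a, we have y = a^k with 1 ≤ k ≤ p.
Since 1 ≤ k ≤ p, k divides p!; set t = 1 + p!/k. Then xy^t z has p + (p!/k)·k = p + p! copies of a. Now the a-count is p+p! and (b-count)-3 = (p+p!+3)-3 = p+p!, so i+3 ≠ j fails. So xy^t z = a^{p+p!} b^{p+p!+3} ∉ L.
Contradiction. Therefore L is not regular.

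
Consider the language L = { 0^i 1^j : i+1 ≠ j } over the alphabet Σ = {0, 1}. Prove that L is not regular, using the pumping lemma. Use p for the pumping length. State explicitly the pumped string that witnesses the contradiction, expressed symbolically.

Toward a contradiction, assume L is regular with pumping length p.
Choose w = 0^p 1^{p+p!+1}. Since p ≠ (p+p!+1)-1 = p+p!, w ∈ L; and |w| ≥ p.
The pumping lemma gives a decomposition w = xyz where |xy| ≤ p and |y| ≥ 1.
Since the first p symbols of w are all 0's and |xy| ≤ p, y lies entirely in the leading 0-block: y = 0^k for some k with 1 ≤ k ≤ p.
Since 1 ≤ k ≤ p, k divides p!; set t = 1 + p!/k. Then xy^t z has p + (p!/k)·k = p + p! copies of 0. Now the 0-count is p+p! and (1-count)-1 = (p+p!+1)-1 = p+p!, so i+1 ≠ j fails. So xy^t z = 0^{p+p!} 1^{p+p!+1} ∉ L.
This contradicts the pumping lemma, so L is not regular.

0^{p+p!} 1^{p+p!+1}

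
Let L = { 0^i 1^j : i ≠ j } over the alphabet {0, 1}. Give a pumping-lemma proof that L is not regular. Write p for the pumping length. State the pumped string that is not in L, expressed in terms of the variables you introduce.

0^{p+p!} 1^{p+p!}

Assume L is regular; let p be its pumping constant.
Choose w = 0^p 1^{p+p!}. Since p ≠ p+p!, w ∈ L; and |w| ≥ p.
Write w = xyz as guaranteed by the lemma, with |xy| ≤ p and |y| ≥ 1.
Since the first p symbols of w are all 0's and |xy| ≤ p, y lies entirely in the leading 0-block: y = 0^k for some k with 1 ≤ k ≤ p.
Since 1 ≤ k ≤ p, k divides p!; set t = 1 + p!/k. Then xy^t z has p + (p!/k)·k = p + p! copies of 0. Now the 0-count equals the 1-count, so i ≠ j fails. So xy^t z = 0^{p+p!} 1^{p+p!} ∉ L.
This contradicts the pumping lemma, so L is not regular.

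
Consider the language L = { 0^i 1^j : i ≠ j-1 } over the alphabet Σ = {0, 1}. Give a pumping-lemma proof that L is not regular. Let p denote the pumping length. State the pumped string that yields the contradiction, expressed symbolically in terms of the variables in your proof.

0^{p+p!} 1^{p+p!+1}

Assume L is regular; let p be its pumping constant.
Choose w = 0^p 1^{p+p!+1}. Since p ≠ (p+p!+1)-1 = p+p!, w ∈ L; and |w| ≥ p.
The pumping lemma gives a decomposition w = xyz where |xy| ≤ p and |y| ≥ 1.
Since the first p symbols of w are all 0's and |xy| ≤ p, y lies entirely in the leading 0-block: y = 0^k for some k with 1 ≤ k ≤ p.
Since 1 ≤ k ≤ p, k divides p!; set t = 1 + p!/k. Then xy^t z has p + (p!/k)·k = p + p! copies of 0. Now the 0-count is p+p! and (1-count)-1 = (p+p!+1)-1 = p+p!, so i ≠ j-1 fails. So xy^t z = 0^{p+p!} 1^{p+p!+1} ∉ L.
Contradiction. Therefore L is not regular.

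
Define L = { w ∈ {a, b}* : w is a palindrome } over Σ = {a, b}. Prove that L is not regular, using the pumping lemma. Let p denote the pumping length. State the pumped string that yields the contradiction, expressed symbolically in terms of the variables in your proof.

Suppose for contradiction that L is regular, and let p be the pumping length.
Take w = a^p b a^p, a palindrome of length 2p+1 ≥ p.
Write w = xyz as guaranteed by the lemma, with |xy| ≤ p and y is nonempty.
The first p characters of w are a's, so xy (and hence y) consists only of a's. Write y = a^k, 1 ≤ k ≤ p.
Pump with i = 2: xy^2z = a^{p+k} b a^p. Its reverse is a^p b a^{p+k}, which differs from xy^2z since k ≥ 1. So xy^2z is not a palindrome and xy^2z ∉ L.
This contradicts the pumping lemma, so L is not regular.

a^{p+k} b a^p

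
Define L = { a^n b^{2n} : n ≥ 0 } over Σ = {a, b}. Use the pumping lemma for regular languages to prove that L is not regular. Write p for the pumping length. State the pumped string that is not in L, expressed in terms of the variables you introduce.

a^{p+k} b^{2p}

Suppose for contradiction that L is regular, and let p be the pumping length.
Let w = a^p b^{2p} ∈ L; note |w| = 3p ≥ p.
By the pumping lemma, w = xyz with |xy| ≤ p and y is nonempty.
Because |xy| ≤ p and w begins with p copies of a, we have y = a^k with 1 ≤ k ≤ p.
Pump with i = 2: xy^2z = a^{p+k} b^{2p}. For this to lie in L we would need 2p = 2(p+k), which forces k = 0. But k ≥ 1, so xy^2z ∉ L.
This is a contradiction; hence L is not regular.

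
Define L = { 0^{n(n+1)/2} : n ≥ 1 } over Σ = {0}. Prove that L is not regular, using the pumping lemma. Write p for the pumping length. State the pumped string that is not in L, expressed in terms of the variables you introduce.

0^{p(p+1)/2+k}

Assume L is regular. Let p be the pumping length given by the pumping lemma.
Take w = 0^{p(p+1)/2} ∈ L with |w| = p(p+1)/2 ≥ p.
The pumping lemma gives a decomposition w = xyz where |xy| ≤ p and |y| > 0.
Then y = 0^k for some k with 1 ≤ k ≤ p.
Pump with i = 2: xy^2z = 0^{p(p+1)/2+k}. Since 1 ≤ k ≤ p, p(p+1)/2 < p(p+1)/2+k ≤ p(p+1)/2+p < (p+1)(p+2)/2, so p(p+1)/2+k is strictly between consecutive triangular numbers. So xy^2z ∉ L.
This contradicts the pumping lemma, so L is not regular.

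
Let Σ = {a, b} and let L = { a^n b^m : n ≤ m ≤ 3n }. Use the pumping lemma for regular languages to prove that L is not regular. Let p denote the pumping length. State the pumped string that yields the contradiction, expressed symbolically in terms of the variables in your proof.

Suppose for contradiction that L is regular, and let p be the pumping length.
Take w = a^p b^p ∈ L (since p ≤ p ≤ 3p), with |w| = 2p ≥ p.
By the pumping lemma, w = xyz with |xy| ≤ p and |y| > 0.
Because |xy| ≤ p and w begins with p copies of a, we have y = a^k with 1 ≤ k ≤ p.
Pump with i = 2: xy^2z = a^{p+k} b^p. Now n = p+k > p = m, so the condition n ≤ m fails. Thus xy^2z ∉ L.
This is a contradiction; hence L is not regular.

a^{p+k} b^p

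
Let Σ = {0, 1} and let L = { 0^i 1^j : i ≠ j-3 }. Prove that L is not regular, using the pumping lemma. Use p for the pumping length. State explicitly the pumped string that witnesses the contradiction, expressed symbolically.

0^{p+p!} 1^{p+p!+3}

Assume L is regular; let p be its pumping constant.
Choose w = 0^p 1^{p+p!+3}. Since p ≠ (p+p!+3)-3 = p+p!, w ∈ L; and |w| ≥ p.
The pumping lemma gives a decomposition w = xyz where |xy| ≤ p and |y| ≥ 1.
Because |xy| ≤ p and w begins with p copies of 0, we have y = 0^k with 1 ≤ k ≤ p.
Since 1 ≤ k ≤ p, k divides p!; set t = 1 + p!/k. Then xy^t z has p + (p!/k)·k = p + p! copies of 0. Now the 0-count is p+p! and (1-count)-3 = (p+p!+3)-3 = p+p!, so i ≠ j-3 fails. So xy^t z = 0^{p+p!} 1^{p+p!+3} ∉ L.
This contradicts the pumping lemma, so L is not regular.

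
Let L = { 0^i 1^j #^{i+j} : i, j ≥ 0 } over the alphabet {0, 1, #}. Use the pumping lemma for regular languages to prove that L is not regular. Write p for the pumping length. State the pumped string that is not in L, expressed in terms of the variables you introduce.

Assume L is regular; let p be its pumping constant.
Take w = 0^p 1^p #^{2p} ∈ L (with i=j=p, i+j=2p), |w| = 4p ≥ p.
The pumping lemma gives a decomposition w = xyz where |xy| ≤ p and |y| ≥ 1.
Since the first p symbols of w are all 0's and |xy| ≤ p, y lies entirely in the leading 0-block: y = 0^k for some k with 1 ≤ k ≤ p.
Consider xy^2z = 0^{p+k} 1^p #^{2p}. Now the 0- and 1-counts sum to 2p+k, but the #-count is 2p ≠ 2p+k. So xy^2z ∉ L.
This contradicts the pumping lemma, so L is not regular.

0^{p+k} 1^p #^{2p}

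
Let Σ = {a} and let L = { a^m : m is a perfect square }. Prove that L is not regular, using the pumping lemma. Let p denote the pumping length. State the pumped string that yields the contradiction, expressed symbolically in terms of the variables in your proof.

a^{p²+k}

Assume L is regular; let p be its pumping constant.
Take w = a^{p²} ∈ L with |w| = p² ≥ p.
Write w = xyz as guaranteed by the lemma, with |xy| ≤ p and |y| > 0.
Then y = a^k for some k with 1 ≤ k ≤ p.
Pump with i = 2: xy^2z = a^{p²+k}. Since 1 ≤ k ≤ p, p² < p²+k ≤ p²+p < (p+1)², so p²+k lies strictly between consecutive squares and is not a perfect square. So xy^2z ∉ L.
This contradicts the pumping lemma, so L is not regular.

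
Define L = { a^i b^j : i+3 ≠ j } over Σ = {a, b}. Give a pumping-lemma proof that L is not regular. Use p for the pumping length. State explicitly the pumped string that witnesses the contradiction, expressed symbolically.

Assume L is regular; let p be its pumping constant.
Choose w = a^p b^{p+p!+3}. Since p ≠ (p+p!+3)-3 = p+p!, w ∈ L; and |w| ≥ p.
By the pumping lemma, w = xyz with |xy| ≤ p and |y| > 0.
Since the first p symbols of w are all a's and |xy| ≤ p, y lies entirely in the leading a-block: y = a^k for some k with 1 ≤ k ≤ p.
Since 1 ≤ k ≤ p, k divides p!; set t = 1 + p!/k. Then xy^t z has p + (p!/k)·k = p + p! copies of a. Now the a-count is p+p! and (b-count)-3 = (p+p!+3)-3 = p+p!, so i+3 ≠ j fails. So xy^t z = a^{p+p!} b^{p+p!+3} ∉ L.
This is a contradiction; hence L is not regular.

a^{p+p!} b^{p+p!+3}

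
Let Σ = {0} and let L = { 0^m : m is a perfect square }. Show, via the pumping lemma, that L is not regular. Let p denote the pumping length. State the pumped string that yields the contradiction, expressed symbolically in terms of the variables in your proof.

Assume L is regular. Let p be the pumping length given by the pumping lemma.
Take w = 0^{p²} ∈ L with |w| = p² ≥ p.
The pumping lemma gives a decomposition w = xyz where |xy| ≤ p and |y| ≥ 1.
Then y = 0^k for some k with 1 ≤ k ≤ p.
Pump with i = 2: xy^2z = 0^{p²+k}. Since 1 ≤ k ≤ p, p² < p²+k ≤ p²+p < (p+1)², so p²+k lies strictly between consecutive squares and is not a perfect square. So xy^2z ∉ L.
This is a contradiction; hence L is not regular.

0^{p²+k}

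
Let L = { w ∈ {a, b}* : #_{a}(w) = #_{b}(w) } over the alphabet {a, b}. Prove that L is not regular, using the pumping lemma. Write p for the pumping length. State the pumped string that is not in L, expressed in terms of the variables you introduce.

Toward a contradiction, assume L is regular with pumping length p.
Choose w = a^p b^p ∈ L with |w| = 2p ≥ p.
The pumping lemma gives a decomposition w = xyz where |xy| ≤ p and |y| > 0.
The first p characters of w are a's, so xy (and hence y) consists only of a's. Write y = a^k, 1 ≤ k ≤ p.
Pump with i = 2: xy^2z = a^{p+k} b^p has p+k occurrences of a but only p of b. Since k ≥ 1 the counts differ, so xy^2z ∉ L.
This contradicts the pumping lemma, so L is not regular.

a^{p+k} b^p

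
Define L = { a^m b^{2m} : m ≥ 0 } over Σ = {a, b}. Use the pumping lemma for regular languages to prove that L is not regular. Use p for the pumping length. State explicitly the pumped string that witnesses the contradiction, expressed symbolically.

Assume L is regular. Let p be the pumping length given by the pumping lemma.
Choose w = a^p b^{2p}, which is in L with |w| = 3p ≥ p.
By the pumping lemma, w = xyz with |xy| ≤ p and |y| > 0.
The first p characters of w are a's, so xy (and hence y) consists only of a's. Write y = a^k, 1 ≤ k ≤ p.
Pump with i = 2: xy^2z = a^{p+k} b^{2p}. For this to lie in L we would need 2p = 2(p+k), which forces k = 0. But k ≥ 1, so xy^2z ∉ L.
Contradiction. Therefore L is not regular.

a^{p+k} b^{2p}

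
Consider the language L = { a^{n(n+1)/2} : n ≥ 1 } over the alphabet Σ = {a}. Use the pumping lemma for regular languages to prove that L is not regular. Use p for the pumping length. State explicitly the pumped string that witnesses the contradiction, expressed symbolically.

a^{p(p+1)/2+k}

Assume L is regular; let p be its pumping constant.
Take w = a^{p(p+1)/2} ∈ L with |w| = p(p+1)/2 ≥ p.
By the pumping lemma, w = xyz with |xy| ≤ p and y is nonempty.
Then y = a^k for some k with 1 ≤ k ≤ p.
Pump with i = 2: xy^2z = a^{p(p+1)/2+k}. Since 1 ≤ k ≤ p, p(p+1)/2 < p(p+1)/2+k ≤ p(p+1)/2+p < (p+1)(p+2)/2, so p(p+1)/2+k is strictly between consecutive triangular numbers. So xy^2z ∉ L.
Contradiction. Therefore L is not regular.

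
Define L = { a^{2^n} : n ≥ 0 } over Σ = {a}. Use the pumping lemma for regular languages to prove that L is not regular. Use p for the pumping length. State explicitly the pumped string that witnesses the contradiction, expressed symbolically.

a^{2^p+k}

Toward a contradiction, assume L is regular with pumping length p.
Take w = a^{2^p} ∈ L with |w| = 2^p ≥ p.
Write w = xyz as guaranteed by the lemma, with |xy| ≤ p and |y| > 0.
Then y = a^k for some k with 1 ≤ k ≤ p.
Pump with i = 2: xy^2z = a^{2^p+k}. Since 1 ≤ k ≤ p < 2^p, we have 2^p < 2^p+k < 2^{p+1}, so 2^p+k is not a power of 2. So xy^2z ∉ L.
This is a contradiction; hence L is not regular.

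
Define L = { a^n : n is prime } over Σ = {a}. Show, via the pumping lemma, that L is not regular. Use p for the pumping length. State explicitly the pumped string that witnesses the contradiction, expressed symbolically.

a^{q(1+k)}

Suppose for contradiction that L is regular, and let p be the pumping length.
Let q be a prime with q ≥ p+2 (infinitely many primes exist), and take w = a^q ∈ L with |w| = q ≥ p.
The pumping lemma gives a decomposition w = xyz where |xy| ≤ p and |y| ≥ 1.
Then y = a^k for some k with 1 ≤ k ≤ p.
Since 1 ≤ k ≤ p, |xz| = q-k. Pump with i = q+1: |xy^{q+1}z| = (q-k)+(q+1)k = q+qk = q(1+k), which is composite (both factors ≥ 2). So xy^{q+1}z = a^{q(1+k)} ∉ L.
This contradicts the pumping lemma, so L is not regular.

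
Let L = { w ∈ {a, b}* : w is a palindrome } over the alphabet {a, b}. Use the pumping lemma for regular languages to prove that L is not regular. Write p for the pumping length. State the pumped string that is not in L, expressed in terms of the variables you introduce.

a^{p+k} b a^p

Assume L is regular. Let p be the pumping length given by the pumping lemma.
Take w = a^p b a^p, a palindrome of length 2p+1 ≥ p.
The pumping lemma gives a decomposition w = xyz where |xy| ≤ p and y is nonempty.
Since the first p symbols of w are all a's and |xy| ≤ p, y lies entirely in the leading a-block: y = a^k for some k with 1 ≤ k ≤ p.
Pump with i = 2: xy^2z = a^{p+k} b a^p. Its reverse is a^p b a^{p+k}, which differs from xy^2z since k ≥ 1. So xy^2z is not a palindrome and xy^2z ∉ L.
This contradicts the pumping lemma, so L is not regular.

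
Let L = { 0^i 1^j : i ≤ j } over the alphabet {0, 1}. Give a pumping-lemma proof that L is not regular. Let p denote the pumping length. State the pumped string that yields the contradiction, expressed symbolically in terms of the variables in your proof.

Suppose for contradiction that L is regular, and let p be the pumping length.
Choose w = 0^p 1^p ∈ L, with |w| = 2p ≥ p.
By the pumping lemma, w = xyz with |xy| ≤ p and y is nonempty.
The first p characters of w are 0's, so xy (and hence y) consists only of 0's. Write y = 0^k, 1 ≤ k ≤ p.
Consider xy^2z = 0^{p+k} 1^p. Since k ≥ 1, the 0-count p+k exceeds the 1-count p, so i ≤ j fails; thus xy^2z ∉ L.
This contradicts the pumping lemma, so L is not regular.

0^{p+k} 1^p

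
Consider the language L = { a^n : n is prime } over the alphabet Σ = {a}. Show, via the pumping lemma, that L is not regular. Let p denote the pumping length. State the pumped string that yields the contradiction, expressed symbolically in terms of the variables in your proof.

Assume L is regular; let p be its pumping constant.
Let q be a prime with q ≥ p+2 (infinitely many primes exist), and take w = a^q ∈ L with |w| = q ≥ p.
The pumping lemma gives a decomposition w = xyz where |xy| ≤ p and |y| ≥ 1.
Then y = a^k for some k with 1 ≤ k ≤ p.
Since 1 ≤ k ≤ p, |xz| = q-k. Pump with i = q+1: |xy^{q+1}z| = (q-k)+(q+1)k = q+qk = q(1+k), which is composite (both factors ≥ 2). So xy^{q+1}z = a^{q(1+k)} ∉ L.
This contradicts the pumping lemma, so L is not regular.

a^{q(1+k)}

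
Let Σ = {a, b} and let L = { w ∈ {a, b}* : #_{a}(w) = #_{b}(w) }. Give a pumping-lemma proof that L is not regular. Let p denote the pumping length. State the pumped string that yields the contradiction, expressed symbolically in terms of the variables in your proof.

Toward a contradiction, assume L is regular with pumping length p.
Choose w = a^p b^p ∈ L with |w| = 2p ≥ p.
The pumping lemma gives a decomposition w = xyz where |xy| ≤ p and y is nonempty.
Since the first p symbols of w are all a's and |xy| ≤ p, y lies entirely in the leading a-block: y = a^k for some k with 1 ≤ k ≤ p.
Pump with i = 2: xy^2z = a^{p+k} b^p has p+k occurrences of a but only p of b. Since k ≥ 1 the counts differ, so xy^2z ∉ L.
This contradicts the pumping lemma, so L is not regular.

a^{p+k} b^p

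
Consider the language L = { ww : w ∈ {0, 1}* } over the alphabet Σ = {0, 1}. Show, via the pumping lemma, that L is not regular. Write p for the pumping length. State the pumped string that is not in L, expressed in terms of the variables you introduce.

0^{p+k} 1^p 0^p 1^p

Suppose for contradiction that L is regular, and let p be the pumping length.
Take w = 0^p 1^p 0^p 1^p = uu where u = 0^p1^p; then w ∈ L and |w| = 4p ≥ p.
Write w = xyz as guaranteed by the lemma, with |xy| ≤ p and |y| > 0.
Since the first p symbols of w are all 0's and |xy| ≤ p, y lies entirely in the leading 0-block: y = 0^k for some k with 1 ≤ k ≤ p.
Pump with i = 2: xy^2z = 0^{p+k} 1^p 0^p 1^p, of length 4p+k. Suppose this equals vv. The string starts with 0 and ends with 1, so v does too; thus the boundary between the two copies of v is a 1→0 transition. There is exactly one such transition, at position 2p+k, so |v| = 2p+k and |vv| = 4p+2k ≠ 4p+k since k ≥ 1. So xy^2z ∉ L.
Contradiction. Therefore L is not regular.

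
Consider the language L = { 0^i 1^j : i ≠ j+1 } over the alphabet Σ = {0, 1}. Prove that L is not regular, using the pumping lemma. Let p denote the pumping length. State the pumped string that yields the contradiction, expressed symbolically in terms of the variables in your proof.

0^{p+p!} 1^{p+p!-1}

Suppose for contradiction that L is regular, and let p be the pumping length.
Choose w = 0^p 1^{p+p!-1}. Since p ≠ (p+p!-1)+1 = p+p!, w ∈ L; and |w| ≥ p.
Write w = xyz as guaranteed by the lemma, with |xy| ≤ p and |y| ≥ 1.
Since the first p symbols of w are all 0's and |xy| ≤ p, y lies entirely in the leading 0-block: y = 0^k for some k with 1 ≤ k ≤ p.
Since 1 ≤ k ≤ p, k divides p!; set t = 1 + p!/k. Then xy^t z has p + (p!/k)·k = p + p! copies of 0. Now the 0-count is p+p! and (1-count)+1 = (p+p!-1)+1 = p+p!, so i ≠ j+1 fails. So xy^t z = 0^{p+p!} 1^{p+p!-1} ∉ L.
Contradiction. Therefore L is not regular.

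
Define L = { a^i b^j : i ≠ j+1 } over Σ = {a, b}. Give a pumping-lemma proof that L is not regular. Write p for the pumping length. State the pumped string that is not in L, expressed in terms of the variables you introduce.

a^{p+p!} b^{p+p!-1}

Assume L is regular. Let p be the pumping length given by the pumping lemma.
Choose w = a^p b^{p+p!-1}. Since p ≠ (p+p!-1)+1 = p+p!, w ∈ L; and |w| ≥ p.
The pumping lemma gives a decomposition w = xyz where |xy| ≤ p and |y| ≥ 1.
Since the first p symbols of w are all a's and |xy| ≤ p, y lies entirely in the leading a-block: y = a^k for some k with 1 ≤ k ≤ p.
Since 1 ≤ k ≤ p, k divides p!; set t = 1 + p!/k. Then xy^t z has p + (p!/k)·k = p + p! copies of a. Now the a-count is p+p! and (b-count)+1 = (p+p!-1)+1 = p+p!, so i ≠ j+1 fails. So xy^t z = a^{p+p!} b^{p+p!-1} ∉ L.
This is a contradiction; hence L is not regular.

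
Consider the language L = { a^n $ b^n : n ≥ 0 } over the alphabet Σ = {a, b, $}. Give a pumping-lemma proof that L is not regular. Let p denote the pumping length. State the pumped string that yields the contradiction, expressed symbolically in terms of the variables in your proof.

a^{p+k} $ b^p

Assume L is regular. Let p be the pumping length given by the pumping lemma.
Take w = a^p $ b^p ∈ L with |w| = 2p+1 ≥ p.
The pumping lemma gives a decomposition w = xyz where |xy| ≤ p and |y| > 0.
Since the first p symbols of w are all a's and |xy| ≤ p, y lies entirely in the leading a-block: y = a^k for some k with 1 ≤ k ≤ p.
Pump with i = 2: xy^2z = a^{p+k} $ b^p, which would require p+k = p. But k ≥ 1, so xy^2z ∉ L.
This contradicts the pumping lemma, so L is not regular.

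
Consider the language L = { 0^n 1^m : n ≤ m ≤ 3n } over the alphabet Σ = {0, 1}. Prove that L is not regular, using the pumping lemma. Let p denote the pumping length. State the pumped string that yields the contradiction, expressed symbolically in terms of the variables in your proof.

Assume L is regular. Let p be the pumping length given by the pumping lemma.
Take w = 0^p 1^p ∈ L (since p ≤ p ≤ 3p), with |w| = 2p ≥ p.
By the pumping lemma, w = xyz with |xy| ≤ p and y is nonempty.
Because |xy| ≤ p and w begins with p copies of 0, we have y = 0^k with 1 ≤ k ≤ p.
Pump with i = 2: xy^2z = 0^{p+k} 1^p. Now n = p+k > p = m, so the condition n ≤ m fails. Thus xy^2z ∉ L.
Contradiction. Therefore L is not regular.

0^{p+k} 1^p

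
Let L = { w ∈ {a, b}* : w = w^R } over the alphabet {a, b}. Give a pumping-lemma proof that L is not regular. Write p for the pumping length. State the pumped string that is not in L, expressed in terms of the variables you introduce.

a^{p+k} b a^p

Assume L is regular. Let p be the pumping length given by the pumping lemma.
Take w = a^p b a^p, a palindrome of length 2p+1 ≥ p.
The pumping lemma gives a decomposition w = xyz where |xy| ≤ p and |y| > 0.
The first p characters of w are a's, so xy (and hence y) consists only of a's. Write y = a^k, 1 ≤ k ≤ p.
Pump with i = 2: xy^2z = a^{p+k} b a^p. Its reverse is a^p b a^{p+k}, which differs from xy^2z since k ≥ 1. So xy^2z is not a palindrome and xy^2z ∉ L.
This is a contradiction; hence L is not regular.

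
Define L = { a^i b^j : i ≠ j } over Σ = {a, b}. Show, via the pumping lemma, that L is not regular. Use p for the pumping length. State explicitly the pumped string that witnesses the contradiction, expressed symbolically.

a^{p+p!} b^{p+p!}

Assume L is regular; let p be its pumping constant.
Choose w = a^p b^{p+p!}. Since p ≠ p+p!, w ∈ L; and |w| ≥ p.
The pumping lemma gives a decomposition w = xyz where |xy| ≤ p and |y| > 0.
The first p characters of w are a's, so xy (and hence y) consists only of a's. Write y = a^k, 1 ≤ k ≤ p.
Since 1 ≤ k ≤ p, k divides p!; set t = 1 + p!/k. Then xy^t z has p + (p!/k)·k = p + p! copies of a. Now the a-count equals the b-count, so i ≠ j fails. So xy^t z = a^{p+p!} b^{p+p!} ∉ L.
This is a contradiction; hence L is not regular.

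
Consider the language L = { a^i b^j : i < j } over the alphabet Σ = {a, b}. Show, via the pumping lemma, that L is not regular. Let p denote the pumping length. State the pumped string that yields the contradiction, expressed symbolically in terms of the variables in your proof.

Suppose for contradiction that L is regular, and let p be the pumping length.
Choose w = a^p b^{p+1} ∈ L, with |w| = 2p+1 ≥ p.
By the pumping lemma, w = xyz with |xy| ≤ p and y is nonempty.
Because |xy| ≤ p and w begins with p copies of a, we have y = a^k with 1 ≤ k ≤ p.
Consider xy^2z = a^{p+k} b^{p+1}. Since k ≥ 1, the a-count p+k is at least p+1, so i < j fails; thus xy^2z ∉ L.
This contradicts the pumping lemma, so L is not regular.

a^{p+k} b^{p+1}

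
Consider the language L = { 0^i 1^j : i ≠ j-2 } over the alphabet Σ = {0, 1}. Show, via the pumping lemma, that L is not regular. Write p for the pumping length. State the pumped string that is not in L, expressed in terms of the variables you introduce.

Assume L is regular. Let p be the pumping length given by the pumping lemma.
Choose w = 0^p 1^{p+p!+2}. Since p ≠ (p+p!+2)-2 = p+p!, w ∈ L; and |w| ≥ p.
Write w = xyz as guaranteed by the lemma, with |xy| ≤ p and y is nonempty.
Since the first p symbols of w are all 0's and |xy| ≤ p, y lies entirely in the leading 0-block: y = 0^k for some k with 1 ≤ k ≤ p.
Since 1 ≤ k ≤ p, k divides p!; set t = 1 + p!/k. Then xy^t z has p + (p!/k)·k = p + p! copies of 0. Now the 0-count is p+p! and (1-count)-2 = (p+p!+2)-2 = p+p!, so i ≠ j-2 fails. So xy^t z = 0^{p+p!} 1^{p+p!+2} ∉ L.
This is a contradiction; hence L is not regular.

0^{p+p!} 1^{p+p!+2}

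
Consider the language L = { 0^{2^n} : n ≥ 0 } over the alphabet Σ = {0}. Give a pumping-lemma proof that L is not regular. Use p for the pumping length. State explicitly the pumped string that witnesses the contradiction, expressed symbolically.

Toward a contradiction, assume L is regular with pumping length p.
Take w = 0^{2^p} ∈ L with |w| = 2^p ≥ p.
The pumping lemma gives a decomposition w = xyz where |xy| ≤ p and |y| > 0.
Then y = 0^k for some k with 1 ≤ k ≤ p.
Pump with i = 2: xy^2z = 0^{2^p+k}. Since 1 ≤ k ≤ p < 2^p, we have 2^p < 2^p+k < 2^{p+1}, so 2^p+k is not a power of 2. So xy^2z ∉ L.
This contradicts the pumping lemma, so L is not regular.

0^{2^p+k}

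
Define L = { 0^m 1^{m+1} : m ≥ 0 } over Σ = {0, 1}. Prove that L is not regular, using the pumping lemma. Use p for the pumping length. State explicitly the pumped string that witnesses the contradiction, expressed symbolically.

0^{p+k} 1^{p+1}

Assume L is regular; let p be its pumping constant.
Choose w = 0^p 1^{p+1}, which is in L with |w| = 2p+1 ≥ p.
Write w = xyz as guaranteed by the lemma, with |xy| ≤ p and |y| ≥ 1.
Since the first p symbols of w are all 0's and |xy| ≤ p, y lies entirely in the leading 0-block: y = 0^k for some k with 1 ≤ k ≤ p.
Pump with i = 2: xy^2z = 0^{p+k} 1^{p+1}. For this to lie in L we would need p+1 = (p+k)+1, which forces k = 0. But k ≥ 1, so xy^2z ∉ L.
This contradicts the pumping lemma, so L is not regular.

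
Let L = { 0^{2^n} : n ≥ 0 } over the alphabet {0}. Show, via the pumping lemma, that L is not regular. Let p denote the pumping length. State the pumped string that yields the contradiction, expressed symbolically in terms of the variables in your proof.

0^{2^p+k}

Assume L is regular. Let p be the pumping length given by the pumping lemma.
Take w = 0^{2^p} ∈ L with |w| = 2^p ≥ p.
The pumping lemma gives a decomposition w = xyz where |xy| ≤ p and |y| ≥ 1.
Then y = 0^k for some k with 1 ≤ k ≤ p.
Pump with i = 2: xy^2z = 0^{2^p+k}. Since 1 ≤ k ≤ p < 2^p, we have 2^p < 2^p+k < 2^{p+1}, so 2^p+k is not a power of 2. So xy^2z ∉ L.
This contradicts the pumping lemma, so L is not regular.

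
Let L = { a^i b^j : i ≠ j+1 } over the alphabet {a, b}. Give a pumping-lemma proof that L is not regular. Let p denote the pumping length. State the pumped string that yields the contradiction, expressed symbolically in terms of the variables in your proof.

Assume L is regular; let p be its pumping constant.
Choose w = a^p b^{p+p!-1}. Since p ≠ (p+p!-1)+1 = p+p!, w ∈ L; and |w| ≥ p.
The pumping lemma gives a decomposition w = xyz where |xy| ≤ p and |y| > 0.
Because |xy| ≤ p and w begins with p copies of a, we have y = a^k with 1 ≤ k ≤ p.
Since 1 ≤ k ≤ p, k divides p!; set t = 1 + p!/k. Then xy^t z has p + (p!/k)·k = p + p! copies of a. Now the a-count is p+p! and (b-count)+1 = (p+p!-1)+1 = p+p!, so i ≠ j+1 fails. So xy^t z = a^{p+p!} b^{p+p!-1} ∉ L.
This contradicts the pumping lemma, so L is not regular.

a^{p+p!} b^{p+p!-1}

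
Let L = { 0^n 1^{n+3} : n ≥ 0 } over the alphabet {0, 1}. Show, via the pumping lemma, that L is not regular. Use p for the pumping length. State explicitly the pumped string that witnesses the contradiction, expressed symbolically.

0^{p+k} 1^{p+3}

Toward a contradiction, assume L is regular with pumping length p.
Choose w = 0^p 1^{p+3}, which is in L with |w| = 2p+3 ≥ p.
Write w = xyz as guaranteed by the lemma, with |xy| ≤ p and |y| ≥ 1.
Because |xy| ≤ p and w begins with p copies of 0, we have y = 0^k with 1 ≤ k ≤ p.
Pump with i = 2: xy^2z = 0^{p+k} 1^{p+3}. For this to lie in L we would need p+3 = (p+k)+3, which forces k = 0. But k ≥ 1, so xy^2z ∉ L.
This contradicts the pumping lemma, so L is not regular.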